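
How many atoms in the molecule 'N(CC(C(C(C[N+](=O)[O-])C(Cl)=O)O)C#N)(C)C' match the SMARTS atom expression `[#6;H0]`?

2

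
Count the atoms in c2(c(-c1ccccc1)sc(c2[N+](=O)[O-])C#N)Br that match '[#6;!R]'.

The query [#6;!R] means: carbon not in any ring.
Check the 17 heavy atoms by environment: 1× s (aromatic, in 5-ring) → no; 4× c (aromatic, in 5-ring) → no; 1× Br (acyclic) → no; 1× N (charge +1, acyclic) → no; 1× O (charge -1, acyclic) → no; 1× O (acyclic) → no; 6× c (aromatic, in 6-ring) → no; 1× C (acyclic) → match; 1× N (acyclic) → no.
That gives 1 matching atom.

1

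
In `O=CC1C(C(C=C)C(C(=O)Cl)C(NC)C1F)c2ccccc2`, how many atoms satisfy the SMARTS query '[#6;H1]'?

13

The query [#6;H1] means: any carbon bearing exactly one hydrogen.
Check the 22 heavy atoms by environment: 8× C (H1) → match; 2× O (H0) → no; 1× F (H0) → no; 1× C (H0) → no; 1× Cl (H0) → no; 1× N (H1) → no; 1× C (H3) → no; 1× c (aromatic, H0) → no; 5× c (aromatic, H1) → match; 1× C (H2) → no.
Summing the matching environments: 8 + 5 = 13 matching atoms.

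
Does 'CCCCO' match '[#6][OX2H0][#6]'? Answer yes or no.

The pattern [#6][OX2H0][#6] describes an aliphatic oxygen bridging two carbons with no H on the oxygen — an ether.
The closest candidate here is a hydroxyl group (-OH), but the oxygen has H1, not H0 bridging two carbons. No other fragment satisfies the full query, so there is no match.

No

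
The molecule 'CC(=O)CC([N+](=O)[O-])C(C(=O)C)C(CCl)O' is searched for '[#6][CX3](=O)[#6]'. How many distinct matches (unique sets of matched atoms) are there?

2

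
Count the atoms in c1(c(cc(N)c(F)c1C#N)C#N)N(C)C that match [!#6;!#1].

5

Check the 15 heavy atoms by environment: 6× c (aromatic) → no; 4× N → match; 4× C → no; 1× F → match.
Summing the matching environments: 4 + 1 = 5 matching atoms.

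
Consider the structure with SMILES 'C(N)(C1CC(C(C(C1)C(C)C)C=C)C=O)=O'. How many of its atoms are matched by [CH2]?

3

Check the 16 heavy atoms by environment: 7× C (H1) → no; 3× C (H2) → match; 2× O (H0) → no; 2× C (H3) → no; 1× C (H0) → no; 1× N (H2) → no.
That gives 3 matching atoms.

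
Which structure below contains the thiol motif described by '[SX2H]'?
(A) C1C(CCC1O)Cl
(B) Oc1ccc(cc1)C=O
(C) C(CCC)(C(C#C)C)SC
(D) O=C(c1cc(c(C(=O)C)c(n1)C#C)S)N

D

[SX2H] describes an aliphatic sulfur with two connections, one being H (a thiol).
(A) has a hydroxyl group (-OH) but it is an -OH, not an -SH.
(B) has a hydroxyl group (-OH) but it is an -OH, not an -SH.
(C) has a methylthio ether (-SCH3) but the sulfur has H0 (bonded to two carbons), not H1.
(D) contains a thiol (-SH), which satisfies every atom and bond constraint.
So the answer is (D).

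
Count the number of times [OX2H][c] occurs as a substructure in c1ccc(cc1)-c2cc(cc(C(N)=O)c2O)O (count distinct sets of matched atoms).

2

[OX2H][c] is the SMARTS for a phenol: a hydroxyl oxygen attached to an aromatic carbon.
The molecule carries 2 separate instances of a hydroxyl group (-OH) meeting every constraint; each maps to a distinct set of atoms, giving 2 matches.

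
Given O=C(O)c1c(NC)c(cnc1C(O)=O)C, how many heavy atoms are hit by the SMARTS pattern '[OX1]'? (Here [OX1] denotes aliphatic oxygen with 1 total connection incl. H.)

2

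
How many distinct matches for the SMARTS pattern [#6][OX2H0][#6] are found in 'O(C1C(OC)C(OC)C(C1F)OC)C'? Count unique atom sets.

4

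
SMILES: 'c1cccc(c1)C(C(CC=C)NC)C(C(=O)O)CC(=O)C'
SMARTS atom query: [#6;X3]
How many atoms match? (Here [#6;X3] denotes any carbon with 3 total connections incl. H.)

10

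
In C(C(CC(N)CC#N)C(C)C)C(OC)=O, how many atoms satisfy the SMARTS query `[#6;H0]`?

2

The query [#6;H0] means: any carbon with no attached hydrogen.
Check the 15 heavy atoms by environment: 3× C (H2) → no; 3× C (H1) → no; 2× C (H0) → match; 2× O (H0) → no; 3× C (H3) → no; 1× N (H2) → no; 1× N (H0) → no.
That gives 2 matching atoms.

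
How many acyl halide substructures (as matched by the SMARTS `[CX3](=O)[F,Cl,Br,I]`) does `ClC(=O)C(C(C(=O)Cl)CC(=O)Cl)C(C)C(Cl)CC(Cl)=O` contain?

4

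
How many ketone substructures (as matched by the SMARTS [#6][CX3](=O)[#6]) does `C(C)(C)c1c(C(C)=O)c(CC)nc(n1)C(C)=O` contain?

[#6][CX3](=O)[#6] is the SMARTS for a ketone: a carbonyl carbon (no H) flanked by two carbons.
The molecule carries 2 separate instances of an acetyl/ketone group (-C(=O)CH3) meeting every constraint; each maps to a distinct set of atoms, giving 2 matches.

2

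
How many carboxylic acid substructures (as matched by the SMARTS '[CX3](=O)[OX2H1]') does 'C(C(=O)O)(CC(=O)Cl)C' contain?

1

[CX3](=O)[OX2H1] is the SMARTS for a carboxylic acid: an sp2 carbon double-bonded to O and single-bonded to an -OH oxygen.
Exactly one fragment in the molecule meets all constraints, giving 1 match.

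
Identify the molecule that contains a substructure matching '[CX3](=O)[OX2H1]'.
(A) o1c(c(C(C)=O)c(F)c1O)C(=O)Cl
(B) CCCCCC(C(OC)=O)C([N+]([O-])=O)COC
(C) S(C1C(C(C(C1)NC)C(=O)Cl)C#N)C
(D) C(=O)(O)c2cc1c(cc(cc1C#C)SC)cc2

D

[CX3](=O)[OX2H1] describes an sp2 carbon double-bonded to O and single-bonded to an -OH oxygen (a carboxylic acid).
(A) has an acyl chloride (-C(=O)Cl) but the carbonyl is bonded to Cl, not to an -OH oxygen.
(B) has a methyl-ester group (-C(=O)OCH3) but the singly-bonded O has no H (OX2H0, not OX2H1).
(C) has an acyl chloride (-C(=O)Cl) but the carbonyl is bonded to Cl, not to an -OH oxygen.
(D) contains a carboxylic acid group (-C(=O)OH), which satisfies every atom and bond constraint.
So the answer is (D).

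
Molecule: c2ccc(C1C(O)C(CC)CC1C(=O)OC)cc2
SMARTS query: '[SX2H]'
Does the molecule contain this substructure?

No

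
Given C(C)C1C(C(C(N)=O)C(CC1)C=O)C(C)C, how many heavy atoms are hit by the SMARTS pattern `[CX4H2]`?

The query [CX4H2] means: sp3 carbon (X4) with exactly two hydrogens.
Check the 16 heavy atoms by environment: 5× C (H1, X4) → no; 3× C (H2, X4) → match; 1× C (H1, X3) → no; 2× O (H0, X1) → no; 1× C (H0, X3) → no; 1× N (H2, X3) → no; 3× C (H3, X4) → no.
That gives 3 matching atoms.

3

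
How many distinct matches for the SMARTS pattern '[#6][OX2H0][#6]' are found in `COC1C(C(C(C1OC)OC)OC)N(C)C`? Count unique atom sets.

4

[#6][OX2H0][#6] is the SMARTS for an ether: an aliphatic oxygen bridging two carbons with no H on the oxygen.
The molecule carries 4 separate instances of a methoxy ether (-OCH3) meeting every constraint; each maps to a distinct set of atoms, giving 4 matches.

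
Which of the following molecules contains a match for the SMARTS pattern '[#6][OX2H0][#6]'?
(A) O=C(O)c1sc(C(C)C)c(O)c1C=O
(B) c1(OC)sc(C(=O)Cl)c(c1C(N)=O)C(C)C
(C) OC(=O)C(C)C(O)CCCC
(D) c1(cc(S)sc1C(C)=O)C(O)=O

B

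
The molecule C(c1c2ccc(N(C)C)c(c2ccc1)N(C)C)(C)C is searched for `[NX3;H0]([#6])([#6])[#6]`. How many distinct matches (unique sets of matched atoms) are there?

2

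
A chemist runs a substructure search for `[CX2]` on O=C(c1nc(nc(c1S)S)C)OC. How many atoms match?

The query [CX2] means: C with X2: aliphatic carbon with exactly 2 total connections.
Check the 13 heavy atoms by environment: 2× n (aromatic, X2) → no; 4× c (aromatic, X3) → no; 2× C (X4) → no; 2× S (X2) → no; 1× C (X3) → no; 1× O (X1) → no; 1× O (X2) → no.
No environment satisfies the query, so 0 matching atoms.

0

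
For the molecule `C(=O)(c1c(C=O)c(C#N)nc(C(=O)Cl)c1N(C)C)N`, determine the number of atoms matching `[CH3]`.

The query [CH3] means: aliphatic carbon with exactly three hydrogens.
Check the 19 heavy atoms by environment: 1× n (aromatic, H0) → no; 5× c (aromatic, H0) → no; 3× C (H0) → no; 3× O (H0) → no; 1× N (H2) → no; 2× N (H0) → no; 1× Cl (H0) → no; 1× C (H1) → no; 2× C (H3) → match.
That gives 2 matching atoms.

2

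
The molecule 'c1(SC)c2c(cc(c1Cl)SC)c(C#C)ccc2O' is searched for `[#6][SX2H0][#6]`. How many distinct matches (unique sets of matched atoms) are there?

[#6][SX2H0][#6] is the SMARTS for a thioether: an aliphatic sulfur bridging two carbons with no H on the sulfur.
The molecule carries 2 separate instances of a methylthio ether (-SCH3) meeting every constraint; each maps to a distinct set of atoms, giving 2 matches.

2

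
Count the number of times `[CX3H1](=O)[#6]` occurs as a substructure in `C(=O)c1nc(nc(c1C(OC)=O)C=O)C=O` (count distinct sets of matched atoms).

3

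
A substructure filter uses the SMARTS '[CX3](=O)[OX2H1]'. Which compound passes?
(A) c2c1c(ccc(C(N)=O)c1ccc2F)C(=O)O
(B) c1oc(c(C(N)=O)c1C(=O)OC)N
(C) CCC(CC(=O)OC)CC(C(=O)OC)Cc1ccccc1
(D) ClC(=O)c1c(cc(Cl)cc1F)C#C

[CX3](=O)[OX2H1] describes an sp2 carbon double-bonded to O and single-bonded to an -OH oxygen (a carboxylic acid).
(A) contains a carboxylic acid group (-C(=O)OH), which satisfies every atom and bond constraint.
(B) has a primary amide (-C(=O)NH2) but the carbonyl is bonded to N, not to an -OH oxygen.
(C) has a methyl-ester group (-C(=O)OCH3) but the singly-bonded O has no H (OX2H0, not OX2H1).
(D) has an acyl chloride (-C(=O)Cl) but the carbonyl is bonded to Cl, not to an -OH oxygen.
So the answer is (A).

A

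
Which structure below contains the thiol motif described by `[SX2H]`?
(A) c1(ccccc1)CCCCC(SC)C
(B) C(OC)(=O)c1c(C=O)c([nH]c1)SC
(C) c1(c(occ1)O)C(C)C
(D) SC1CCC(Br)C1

D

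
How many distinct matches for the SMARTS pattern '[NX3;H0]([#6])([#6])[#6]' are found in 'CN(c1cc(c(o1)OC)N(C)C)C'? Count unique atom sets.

2

[NX3;H0]([#6])([#6])[#6] is the SMARTS for a tertiary amine: a trivalent nitrogen with no H, bonded to three carbons.
The molecule carries 2 separate instances of a dimethylamino group (-N(CH3)2) meeting every constraint; each maps to a distinct set of atoms, giving 2 matches.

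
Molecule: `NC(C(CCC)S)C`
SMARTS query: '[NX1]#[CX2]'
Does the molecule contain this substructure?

No

The pattern [NX1]#[CX2] describes a nitrogen triple-bonded to a two-connected carbon — a nitrile.
The closest candidate here is a primary amino group (-NH2), but the nitrogen is NX3 (three connections), not NX1 triple-bonded. No other fragment satisfies the full query, so there is no match.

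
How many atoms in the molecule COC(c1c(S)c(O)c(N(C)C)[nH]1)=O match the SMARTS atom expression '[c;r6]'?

0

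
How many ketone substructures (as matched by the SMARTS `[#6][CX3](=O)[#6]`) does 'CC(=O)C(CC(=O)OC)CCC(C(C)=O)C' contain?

2

[#6][CX3](=O)[#6] is the SMARTS for a ketone: a carbonyl carbon (no H) flanked by two carbons.
The molecule carries 2 separate instances of an acetyl/ketone group (-C(=O)CH3) meeting every constraint; each maps to a distinct set of atoms, giving 2 matches.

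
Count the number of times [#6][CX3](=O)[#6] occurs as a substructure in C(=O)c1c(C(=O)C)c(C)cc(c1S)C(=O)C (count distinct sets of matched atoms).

2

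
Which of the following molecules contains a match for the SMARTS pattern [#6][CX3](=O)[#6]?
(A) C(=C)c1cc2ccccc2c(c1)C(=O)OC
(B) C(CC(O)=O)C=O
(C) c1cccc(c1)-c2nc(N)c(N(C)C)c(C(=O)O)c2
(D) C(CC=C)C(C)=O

D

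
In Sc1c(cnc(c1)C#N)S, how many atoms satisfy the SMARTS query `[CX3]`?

The query [CX3] means: C with X3: aliphatic carbon with exactly 3 total connections.
Check the 10 heavy atoms by environment: 1× n (aromatic, X2) → no; 5× c (aromatic, X3) → no; 2× S (X2) → no; 1× C (X2) → no; 1× N (X1) → no.
No environment satisfies the query, so 0 matching atoms.

0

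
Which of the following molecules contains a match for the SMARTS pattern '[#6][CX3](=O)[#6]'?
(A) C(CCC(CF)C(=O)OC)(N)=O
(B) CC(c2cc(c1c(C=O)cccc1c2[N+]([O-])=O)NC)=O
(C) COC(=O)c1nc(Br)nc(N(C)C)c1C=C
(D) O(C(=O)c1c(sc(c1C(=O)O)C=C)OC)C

[#6][CX3](=O)[#6] describes a carbonyl carbon (no H) flanked by two carbons (a ketone).
(A) has a methyl-ester group (-C(=O)OCH3) but one neighbour of the carbonyl carbon is O, not C.
(B) contains an acetyl/ketone group (-C(=O)CH3), which satisfies every atom and bond constraint.
(C) has a methyl-ester group (-C(=O)OCH3) but one neighbour of the carbonyl carbon is O, not C.
(D) has a methyl-ester group (-C(=O)OCH3) but one neighbour of the carbonyl carbon is O, not C.
So the answer is (B).

B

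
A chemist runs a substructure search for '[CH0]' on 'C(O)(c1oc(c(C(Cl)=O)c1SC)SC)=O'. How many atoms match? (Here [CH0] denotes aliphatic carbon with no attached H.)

2

The query [CH0] means: aliphatic carbon with no attached hydrogen.
Check the 15 heavy atoms by environment: 1× o (aromatic, H0) → no; 4× c (aromatic, H0) → no; 2× S (H0) → no; 2× C (H3) → no; 2× C (H0) → match; 2× O (H0) → no; 1× O (H1) → no; 1× Cl (H0) → no.
That gives 2 matching atoms.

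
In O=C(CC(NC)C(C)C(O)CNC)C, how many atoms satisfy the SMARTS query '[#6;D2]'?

Check the 14 heavy atoms by environment: 2× C (D2) → match; 4× C (D3) → no; 2× N (D2) → no; 4× C (D1) → no; 2× O (D1) → no.
That gives 2 matching atoms.

2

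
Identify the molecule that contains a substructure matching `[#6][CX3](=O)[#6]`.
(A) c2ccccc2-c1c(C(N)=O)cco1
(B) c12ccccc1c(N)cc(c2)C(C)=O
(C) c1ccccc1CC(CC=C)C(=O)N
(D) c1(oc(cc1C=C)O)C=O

B

[#6][CX3](=O)[#6] describes a carbonyl carbon (no H) flanked by two carbons (a ketone).
(A) has a primary amide (-C(=O)NH2) but one neighbour of the carbonyl carbon is N, not C.
(B) contains an acetyl/ketone group (-C(=O)CH3), which satisfies every atom and bond constraint.
(C) has a primary amide (-C(=O)NH2) but one neighbour of the carbonyl carbon is N, not C.
(D) has an aldehyde (-CHO) but the carbonyl carbon has H1, so it is not flanked by two carbons.
So the answer is (B).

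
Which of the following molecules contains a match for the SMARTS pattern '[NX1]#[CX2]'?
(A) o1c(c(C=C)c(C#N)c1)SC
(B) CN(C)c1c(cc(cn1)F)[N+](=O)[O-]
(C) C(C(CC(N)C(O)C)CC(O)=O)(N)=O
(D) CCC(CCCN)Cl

[NX1]#[CX2] describes a nitrogen triple-bonded to a two-connected carbon (a nitrile).
(A) contains a nitrile (-C#N), which satisfies every atom and bond constraint.
(B) has a nitro group (-[N+](=O)[O-]) but there is no C#N triple bond.
(C) has a primary amino group (-NH2) but the nitrogen is NX3 (three connections), not NX1 triple-bonded.
(D) has a primary amino group (-NH2) but the nitrogen is NX3 (three connections), not NX1 triple-bonded.
So the answer is (A).

A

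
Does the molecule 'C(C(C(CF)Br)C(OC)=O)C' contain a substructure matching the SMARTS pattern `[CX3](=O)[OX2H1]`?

No

The pattern [CX3](=O)[OX2H1] describes an sp2 carbon double-bonded to O and single-bonded to an -OH oxygen — a carboxylic acid.
The closest candidate here is a methyl-ester group (-C(=O)OCH3), but the singly-bonded O has no H (OX2H0, not OX2H1). No other fragment satisfies the full query, so there is no match.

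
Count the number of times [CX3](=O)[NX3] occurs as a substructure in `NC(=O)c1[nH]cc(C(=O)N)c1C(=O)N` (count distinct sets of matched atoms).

[CX3](=O)[NX3] is the SMARTS for an amide: a carbonyl carbon bonded to a trivalent nitrogen.
The molecule carries 3 separate instances of a primary amide (-C(=O)NH2) meeting every constraint; each maps to a distinct set of atoms, giving 3 matches.

3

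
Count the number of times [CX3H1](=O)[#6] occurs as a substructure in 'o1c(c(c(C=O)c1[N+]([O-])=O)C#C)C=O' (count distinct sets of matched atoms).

[CX3H1](=O)[#6] is the SMARTS for an aldehyde: an sp2 carbon with one H, double-bonded to O and single-bonded to carbon.
The molecule carries 2 separate instances of an aldehyde (-CHO) meeting every constraint; each maps to a distinct set of atoms, giving 2 matches.

2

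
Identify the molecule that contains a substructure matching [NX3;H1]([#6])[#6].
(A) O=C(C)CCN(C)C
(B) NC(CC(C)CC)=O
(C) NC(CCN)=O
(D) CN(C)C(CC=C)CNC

D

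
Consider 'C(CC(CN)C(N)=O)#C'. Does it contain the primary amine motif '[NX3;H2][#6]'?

Yes

The pattern [NX3;H2][#6] describes a trivalent nitrogen with two H attached to carbon — a primary amine.
The molecule carries a primary amino group (-NH2), whose atoms satisfy every constraint of the query, so the pattern matches.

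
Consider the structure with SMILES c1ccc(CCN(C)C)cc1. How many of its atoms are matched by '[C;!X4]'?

The query [C;!X4] means: aliphatic carbon that does not have four total connections.
Check the 11 heavy atoms by environment: 4× C (X4) → no; 1× N (X3) → no; 6× c (aromatic, X3) → no.
No environment satisfies the query, so 0 matching atoms.

0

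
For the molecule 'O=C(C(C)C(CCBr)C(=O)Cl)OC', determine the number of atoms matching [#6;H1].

The query [#6;H1] means: any carbon bearing exactly one hydrogen.
Check the 13 heavy atoms by environment: 2× C (H3) → no; 2× C (H1) → match; 2× C (H2) → no; 2× C (H0) → no; 3× O (H0) → no; 1× Cl (H0) → no; 1× Br (H0) → no.
That gives 2 matching atoms.

2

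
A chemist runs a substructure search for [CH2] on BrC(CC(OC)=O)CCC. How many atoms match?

3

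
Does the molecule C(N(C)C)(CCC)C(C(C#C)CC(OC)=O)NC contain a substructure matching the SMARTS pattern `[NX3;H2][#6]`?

The pattern [NX3;H2][#6] describes a trivalent nitrogen with two H attached to carbon — a primary amine.
The closest candidate here is a dimethylamino group (-N(CH3)2), but the nitrogen has H0, not H2. No other fragment satisfies the full query, so there is no match.

No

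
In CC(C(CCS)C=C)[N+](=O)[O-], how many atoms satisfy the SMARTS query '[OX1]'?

The query [OX1] means: aliphatic oxygen with one total connection — typically a carbonyl =O or an oxide.
Check the 11 heavy atoms by environment: 5× C (X4) → no; 2× C (X3) → no; 1× S (X2) → no; 1× N (charge +1, X3) → no; 1× O (charge -1, X1) → match; 1× O (X1) → match.
Summing the matching environments: 1 + 1 = 2 matching atoms.

2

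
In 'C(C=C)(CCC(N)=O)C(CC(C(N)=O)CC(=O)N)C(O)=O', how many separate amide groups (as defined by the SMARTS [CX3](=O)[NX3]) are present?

[CX3](=O)[NX3] is the SMARTS for an amide: a carbonyl carbon bonded to a trivalent nitrogen.
The molecule carries 3 separate instances of a primary amide (-C(=O)NH2) meeting every constraint; each maps to a distinct set of atoms, giving 3 matches.

3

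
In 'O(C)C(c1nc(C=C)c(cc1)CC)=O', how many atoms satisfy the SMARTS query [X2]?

The query [X2] means: any atom with exactly two total connections (bonds + H).
Check the 14 heavy atoms by environment: 1× n (aromatic, X2) → match; 5× c (aromatic, X3) → no; 3× C (X3) → no; 1× O (X1) → no; 1× O (X2) → match; 3× C (X4) → no.
Summing the matching environments: 1 + 1 = 2 matching atoms.

2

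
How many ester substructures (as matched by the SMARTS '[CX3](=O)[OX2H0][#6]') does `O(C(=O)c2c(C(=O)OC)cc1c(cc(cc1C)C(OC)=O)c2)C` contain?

[CX3](=O)[OX2H0][#6] is the SMARTS for an ester: a carbonyl carbon bonded to an oxygen that is itself bonded to carbon (no H on that O).
The molecule carries 3 separate instances of a methyl-ester group (-C(=O)OCH3) meeting every constraint; each maps to a distinct set of atoms, giving 3 matches.

3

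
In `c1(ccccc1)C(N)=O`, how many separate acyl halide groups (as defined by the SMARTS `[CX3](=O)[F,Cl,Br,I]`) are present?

0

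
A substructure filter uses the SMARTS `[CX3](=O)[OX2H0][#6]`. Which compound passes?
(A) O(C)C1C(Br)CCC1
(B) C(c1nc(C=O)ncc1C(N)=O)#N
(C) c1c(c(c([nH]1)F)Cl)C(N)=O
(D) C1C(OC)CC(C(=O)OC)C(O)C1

[CX3](=O)[OX2H0][#6] describes a carbonyl carbon bonded to an oxygen that is itself bonded to carbon (no H on that O) (an ester).
(A) has a methoxy ether (-OCH3) but the ether oxygen is not adjacent to a C=O carbon.
(B) has a primary amide (-C(=O)NH2) but the carbonyl is bonded to N, not to an O-C linkage.
(C) has a primary amide (-C(=O)NH2) but the carbonyl is bonded to N, not to an O-C linkage.
(D) contains a methyl-ester group (-C(=O)OCH3), which satisfies every atom and bond constraint.
So the answer is (D).

D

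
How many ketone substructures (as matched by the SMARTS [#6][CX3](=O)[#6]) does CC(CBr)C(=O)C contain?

[#6][CX3](=O)[#6] is the SMARTS for a ketone: a carbonyl carbon (no H) flanked by two carbons.
Exactly one fragment in the molecule meets all constraints, giving 1 match.

1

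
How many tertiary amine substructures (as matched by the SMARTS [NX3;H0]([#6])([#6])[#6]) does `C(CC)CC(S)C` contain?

[NX3;H0]([#6])([#6])[#6] is the SMARTS for a tertiary amine: a trivalent nitrogen with no H, bonded to three carbons.
No fragment in the molecule satisfies every constraint, giving 0 matches.

0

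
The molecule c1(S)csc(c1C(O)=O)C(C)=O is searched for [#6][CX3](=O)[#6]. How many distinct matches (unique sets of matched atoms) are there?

[#6][CX3](=O)[#6] is the SMARTS for a ketone: a carbonyl carbon (no H) flanked by two carbons.
Exactly one fragment in the molecule meets all constraints, giving 1 match.

1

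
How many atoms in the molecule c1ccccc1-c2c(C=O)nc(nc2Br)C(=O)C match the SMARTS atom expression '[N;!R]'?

0

The query [N;!R] means: aliphatic nitrogen not in a ring.
Check the 18 heavy atoms by environment: 2× n (aromatic, in 6-ring) → no; 10× c (aromatic, in 6-ring) → no; 1× Br (acyclic) → no; 3× C (acyclic) → no; 2× O (acyclic) → no.
No environment satisfies the query, so 0 matching atoms.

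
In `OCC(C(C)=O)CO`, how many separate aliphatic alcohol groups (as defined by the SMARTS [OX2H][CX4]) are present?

[OX2H][CX4] is the SMARTS for an aliphatic alcohol: a hydroxyl oxygen bound to an sp3 (X4) carbon.
The molecule carries 2 separate instances of a hydroxyl group (-OH) meeting every constraint; each maps to a distinct set of atoms, giving 2 matches.

2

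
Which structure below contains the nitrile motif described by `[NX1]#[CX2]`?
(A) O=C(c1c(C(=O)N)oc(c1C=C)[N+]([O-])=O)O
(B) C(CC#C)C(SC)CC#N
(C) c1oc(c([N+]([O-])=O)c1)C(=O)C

[NX1]#[CX2] describes a nitrogen triple-bonded to a two-connected carbon (a nitrile).
(A) has a nitro group (-[N+](=O)[O-]) but there is no C#N triple bond.
(B) contains a nitrile (-C#N), which satisfies every atom and bond constraint.
(C) has a nitro group (-[N+](=O)[O-]) but there is no C#N triple bond.
So the answer is (B).

B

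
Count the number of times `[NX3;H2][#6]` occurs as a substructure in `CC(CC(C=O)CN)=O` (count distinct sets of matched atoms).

1

[NX3;H2][#6] is the SMARTS for a primary amine: a trivalent nitrogen with two H attached to carbon.
Exactly one fragment in the molecule meets all constraints, giving 1 match.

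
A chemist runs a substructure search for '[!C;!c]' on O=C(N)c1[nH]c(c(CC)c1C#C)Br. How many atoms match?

4

The query [!C;!c] means: neither aliphatic nor aromatic carbon — same as [!#6].
Check the 13 heavy atoms by environment: 1× n (aromatic) → match; 4× c (aromatic) → no; 5× C → no; 1× O → match; 1× N → match; 1× Br → match.
Summing the matching environments: 1 + 1 + 1 + 1 = 4 matching atoms.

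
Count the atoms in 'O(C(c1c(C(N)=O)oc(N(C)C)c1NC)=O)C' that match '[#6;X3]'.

6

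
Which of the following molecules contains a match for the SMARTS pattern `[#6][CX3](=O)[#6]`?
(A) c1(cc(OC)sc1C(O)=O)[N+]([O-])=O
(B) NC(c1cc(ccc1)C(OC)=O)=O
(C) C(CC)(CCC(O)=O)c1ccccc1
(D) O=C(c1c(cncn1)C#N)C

[#6][CX3](=O)[#6] describes a carbonyl carbon (no H) flanked by two carbons (a ketone).
(A) has a carboxylic acid group (-C(=O)OH) but one neighbour of the carbonyl carbon is O, not C.
(B) has a methyl-ester group (-C(=O)OCH3) but one neighbour of the carbonyl carbon is O, not C.
(C) has a carboxylic acid group (-C(=O)OH) but one neighbour of the carbonyl carbon is O, not C.
(D) contains an acetyl/ketone group (-C(=O)CH3), which satisfies every atom and bond constraint.
So the answer is (D).

D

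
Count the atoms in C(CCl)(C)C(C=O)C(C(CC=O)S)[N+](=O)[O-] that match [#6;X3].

The query [#6;X3] means: any carbon (aromatic or not) with three total connections.
Check the 16 heavy atoms by environment: 7× C (X4) → no; 1× N (charge +1, X3) → no; 1× O (charge -1, X1) → no; 3× O (X1) → no; 1× Cl (X1) → no; 2× C (X3) → match; 1× S (X2) → no.
That gives 2 matching atoms.

2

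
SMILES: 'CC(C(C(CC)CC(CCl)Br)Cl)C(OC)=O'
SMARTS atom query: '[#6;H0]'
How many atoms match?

Check the 16 heavy atoms by environment: 3× C (H3) → no; 4× C (H1) → no; 3× C (H2) → no; 1× Br (H0) → no; 1× C (H0) → match; 2× O (H0) → no; 2× Cl (H0) → no.
That gives 1 matching atom.

1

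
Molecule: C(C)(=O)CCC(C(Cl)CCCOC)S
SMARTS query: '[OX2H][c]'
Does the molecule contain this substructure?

The pattern [OX2H][c] describes a hydroxyl oxygen attached to an aromatic carbon — a phenol.
The closest candidate here is a methoxy ether (-OCH3), but the oxygen has H0, not H1. No other fragment satisfies the full query, so there is no match.

No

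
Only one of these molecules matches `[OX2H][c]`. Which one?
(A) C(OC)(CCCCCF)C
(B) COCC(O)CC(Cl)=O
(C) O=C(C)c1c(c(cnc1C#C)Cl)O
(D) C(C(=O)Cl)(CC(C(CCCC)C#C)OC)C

[OX2H][c] describes a hydroxyl oxygen attached to an aromatic carbon (a phenol).
(A) has a methoxy ether (-OCH3) but the oxygen has H0, not H1.
(B) has a hydroxyl group (-OH) but the -OH is on an aliphatic carbon, not an aromatic c.
(C) contains a hydroxyl group (-OH), which satisfies every atom and bond constraint.
(D) has a methoxy ether (-OCH3) but the oxygen has H0, not H1.
So the answer is (C).

C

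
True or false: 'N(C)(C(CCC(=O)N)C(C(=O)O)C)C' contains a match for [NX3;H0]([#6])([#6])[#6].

True

The pattern [NX3;H0]([#6])([#6])[#6] describes a trivalent nitrogen with no H, bonded to three carbons — a tertiary amine.
The molecule carries a dimethylamino group (-N(CH3)2), whose atoms satisfy every constraint of the query, so the pattern matches.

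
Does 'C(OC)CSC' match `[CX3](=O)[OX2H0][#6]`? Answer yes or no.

No

The pattern [CX3](=O)[OX2H0][#6] describes a carbonyl carbon bonded to an oxygen that is itself bonded to carbon (no H on that O) — an ester.
The closest candidate here is a methoxy ether (-OCH3), but the ether oxygen is not adjacent to a C=O carbon. No other fragment satisfies the full query, so there is no match.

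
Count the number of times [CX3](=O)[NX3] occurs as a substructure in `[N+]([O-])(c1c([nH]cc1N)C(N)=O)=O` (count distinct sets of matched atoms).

1

[CX3](=O)[NX3] is the SMARTS for an amide: a carbonyl carbon bonded to a trivalent nitrogen.
Exactly one fragment in the molecule meets all constraints, giving 1 match.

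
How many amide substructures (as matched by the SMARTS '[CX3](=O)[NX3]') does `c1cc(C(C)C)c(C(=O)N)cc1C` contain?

1

[CX3](=O)[NX3] is the SMARTS for an amide: a carbonyl carbon bonded to a trivalent nitrogen.
Exactly one fragment in the molecule meets all constraints, giving 1 match.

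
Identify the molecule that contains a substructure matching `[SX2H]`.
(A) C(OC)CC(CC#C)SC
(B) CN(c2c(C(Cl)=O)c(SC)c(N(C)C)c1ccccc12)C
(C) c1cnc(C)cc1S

C

[SX2H] describes an aliphatic sulfur with two connections, one being H (a thiol).
(A) has a methylthio ether (-SCH3) but the sulfur has H0 (bonded to two carbons), not H1.
(B) has a methylthio ether (-SCH3) but the sulfur has H0 (bonded to two carbons), not H1.
(C) contains a thiol (-SH), which satisfies every atom and bond constraint.
So the answer is (C).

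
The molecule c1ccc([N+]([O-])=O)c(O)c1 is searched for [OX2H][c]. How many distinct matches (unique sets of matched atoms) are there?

1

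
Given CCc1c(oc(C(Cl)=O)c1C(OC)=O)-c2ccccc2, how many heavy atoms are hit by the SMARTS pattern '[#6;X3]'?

12

Check the 20 heavy atoms by environment: 1× o (aromatic, X2) → no; 10× c (aromatic, X3) → match; 3× C (X4) → no; 2× C (X3) → match; 2× O (X1) → no; 1× O (X2) → no; 1× Cl (X1) → no.
Summing the matching environments: 10 + 2 = 12 matching atoms.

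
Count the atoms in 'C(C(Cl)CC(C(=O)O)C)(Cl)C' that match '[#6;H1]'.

The query [#6;H1] means: any carbon bearing exactly one hydrogen.
Check the 11 heavy atoms by environment: 2× C (H3) → no; 3× C (H1) → match; 1× C (H2) → no; 2× Cl (H0) → no; 1× C (H0) → no; 1× O (H0) → no; 1× O (H1) → no.
That gives 3 matching atoms.

3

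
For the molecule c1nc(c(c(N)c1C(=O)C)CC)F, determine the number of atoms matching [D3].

The query [D3] means: atom with exactly three heavy-atom neighbours.
Check the 13 heavy atoms by environment: 1× n (aromatic, D2) → no; 1× c (aromatic, D2) → no; 4× c (aromatic, D3) → match; 1× C (D3) → match; 1× O (D1) → no; 2× C (D1) → no; 1× F (D1) → no; 1× N (D1) → no; 1× C (D2) → no.
Summing the matching environments: 4 + 1 = 5 matching atoms.

5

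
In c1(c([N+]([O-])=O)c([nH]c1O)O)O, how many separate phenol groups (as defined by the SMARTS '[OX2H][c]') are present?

[OX2H][c] is the SMARTS for a phenol: a hydroxyl oxygen attached to an aromatic carbon.
The molecule carries 3 separate instances of a hydroxyl group (-OH) meeting every constraint; each maps to a distinct set of atoms, giving 3 matches.

3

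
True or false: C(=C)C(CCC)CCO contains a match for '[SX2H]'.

The pattern [SX2H] describes an aliphatic sulfur with two connections, one being H — a thiol.
The closest candidate here is a hydroxyl group (-OH), but it is an -OH, not an -SH. No other fragment satisfies the full query, so there is no match.

False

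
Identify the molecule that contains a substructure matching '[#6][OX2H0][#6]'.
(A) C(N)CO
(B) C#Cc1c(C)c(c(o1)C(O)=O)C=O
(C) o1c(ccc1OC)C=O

[#6][OX2H0][#6] describes an aliphatic oxygen bridging two carbons with no H on the oxygen (an ether).
(A) has a hydroxyl group (-OH) but the oxygen has H1, not H0 bridging two carbons.
(B) has a carboxylic acid group (-C(=O)OH) but the -OH oxygen has H1; the =O is OX1, not OX2.
(C) contains a methoxy ether (-OCH3), which satisfies every atom and bond constraint.
So the answer is (C).

C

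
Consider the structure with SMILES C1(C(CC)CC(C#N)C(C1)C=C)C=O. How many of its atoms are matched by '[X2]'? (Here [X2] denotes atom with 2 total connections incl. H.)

1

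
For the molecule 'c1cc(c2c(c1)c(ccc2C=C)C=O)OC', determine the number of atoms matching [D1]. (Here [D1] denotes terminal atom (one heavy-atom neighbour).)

Check the 16 heavy atoms by environment: 5× c (aromatic, D3) → no; 5× c (aromatic, D2) → no; 2× C (D2) → no; 1× O (D1) → match; 2× C (D1) → match; 1× O (D2) → no.
Summing the matching environments: 1 + 2 = 3 matching atoms.

3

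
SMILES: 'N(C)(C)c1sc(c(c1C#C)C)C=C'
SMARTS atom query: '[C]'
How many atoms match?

7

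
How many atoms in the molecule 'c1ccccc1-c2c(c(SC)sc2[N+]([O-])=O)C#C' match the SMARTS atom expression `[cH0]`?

Check the 18 heavy atoms by environment: 1× s (aromatic, H0) → no; 5× c (aromatic, H0) → match; 5× c (aromatic, H1) → no; 1× S (H0) → no; 1× C (H3) → no; 1× N (charge +1, H0) → no; 1× O (charge -1, H0) → no; 1× O (H0) → no; 1× C (H0) → no; 1× C (H1) → no.
That gives 5 matching atoms.

5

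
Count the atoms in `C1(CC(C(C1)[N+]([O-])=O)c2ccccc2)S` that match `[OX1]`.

The query [OX1] means: aliphatic oxygen with one total connection — typically a carbonyl =O or an oxide.
Check the 15 heavy atoms by environment: 5× C (X4) → no; 1× S (X2) → no; 6× c (aromatic, X3) → no; 1× N (charge +1, X3) → no; 1× O (charge -1, X1) → match; 1× O (X1) → match.
Summing the matching environments: 1 + 1 = 2 matching atoms.

2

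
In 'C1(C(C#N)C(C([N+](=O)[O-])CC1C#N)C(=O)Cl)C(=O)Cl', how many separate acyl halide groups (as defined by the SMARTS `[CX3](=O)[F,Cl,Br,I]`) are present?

2

[CX3](=O)[F,Cl,Br,I] is the SMARTS for an acyl halide: a carbonyl carbon bonded to a halogen.
The molecule carries 2 separate instances of an acyl chloride (-C(=O)Cl) meeting every constraint; each maps to a distinct set of atoms, giving 2 matches.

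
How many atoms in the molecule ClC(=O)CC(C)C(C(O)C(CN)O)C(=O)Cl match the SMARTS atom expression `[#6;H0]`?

2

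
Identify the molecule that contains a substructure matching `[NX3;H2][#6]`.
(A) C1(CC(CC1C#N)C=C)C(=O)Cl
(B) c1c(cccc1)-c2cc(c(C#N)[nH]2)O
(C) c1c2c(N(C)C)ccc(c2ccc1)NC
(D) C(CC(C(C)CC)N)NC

[NX3;H2][#6] describes a trivalent nitrogen with two H attached to carbon (a primary amine).
(A) has a nitrile (-C#N) but the nitrogen is NX1 (triple-bonded), not NX3 with two H.
(B) has a nitrile (-C#N) but the nitrogen is NX1 (triple-bonded), not NX3 with two H.
(C) has an N-methylamino group (-NHCH3) but the nitrogen bears two carbons and only one H (H1), not H2.
(D) contains a primary amino group (-NH2), which satisfies every atom and bond constraint.
So the answer is (D).

D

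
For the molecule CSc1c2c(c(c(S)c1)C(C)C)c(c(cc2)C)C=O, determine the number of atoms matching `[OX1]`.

1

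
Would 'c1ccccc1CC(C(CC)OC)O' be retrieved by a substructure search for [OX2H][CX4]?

Yes

The pattern [OX2H][CX4] describes a hydroxyl oxygen bound to an sp3 (X4) carbon — an aliphatic alcohol.
The molecule carries a hydroxyl group (-OH), whose atoms satisfy every constraint of the query, so the pattern matches.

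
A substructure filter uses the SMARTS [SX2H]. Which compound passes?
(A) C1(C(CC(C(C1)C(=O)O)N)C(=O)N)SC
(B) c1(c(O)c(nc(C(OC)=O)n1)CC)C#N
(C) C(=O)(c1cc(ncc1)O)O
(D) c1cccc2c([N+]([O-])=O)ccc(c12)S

D

[SX2H] describes an aliphatic sulfur with two connections, one being H (a thiol).
(A) has a methylthio ether (-SCH3) but the sulfur has H0 (bonded to two carbons), not H1.
(B) has a hydroxyl group (-OH) but it is an -OH, not an -SH.
(C) has a hydroxyl group (-OH) but it is an -OH, not an -SH.
(D) contains a thiol (-SH), which satisfies every atom and bond constraint.
So the answer is (D).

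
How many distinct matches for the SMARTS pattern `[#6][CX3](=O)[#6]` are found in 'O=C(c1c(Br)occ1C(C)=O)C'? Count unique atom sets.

[#6][CX3](=O)[#6] is the SMARTS for a ketone: a carbonyl carbon (no H) flanked by two carbons.
The molecule carries 2 separate instances of an acetyl/ketone group (-C(=O)CH3) meeting every constraint; each maps to a distinct set of atoms, giving 2 matches.

2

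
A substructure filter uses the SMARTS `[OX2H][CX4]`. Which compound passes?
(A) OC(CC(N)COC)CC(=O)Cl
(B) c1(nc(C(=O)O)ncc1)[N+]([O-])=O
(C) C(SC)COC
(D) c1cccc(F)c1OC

A

[OX2H][CX4] describes a hydroxyl oxygen bound to an sp3 (X4) carbon (an aliphatic alcohol).
(A) contains a hydroxyl group (-OH), which satisfies every atom and bond constraint.
(B) has a carboxylic acid group (-C(=O)OH) but the -OH is on a CX3 carbonyl carbon, not a CX4 carbon.
(C) has a methoxy ether (-OCH3) but the oxygen has H0 (ether), not H1.
(D) has a methoxy ether (-OCH3) but the oxygen has H0 (ether), not H1.
So the answer is (A).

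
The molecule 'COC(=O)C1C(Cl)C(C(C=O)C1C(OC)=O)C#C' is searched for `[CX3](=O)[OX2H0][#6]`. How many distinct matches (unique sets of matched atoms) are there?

2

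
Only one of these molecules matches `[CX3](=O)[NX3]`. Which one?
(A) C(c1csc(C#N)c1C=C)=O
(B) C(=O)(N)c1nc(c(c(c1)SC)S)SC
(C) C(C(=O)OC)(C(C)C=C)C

[CX3](=O)[NX3] describes a carbonyl carbon bonded to a trivalent nitrogen (an amide).
(A) has a nitrile (-C#N) but the nitrile N is NX1 (triple-bonded), not NX3.
(B) contains a primary amide (-C(=O)NH2), which satisfies every atom and bond constraint.
(C) has a methyl-ester group (-C(=O)OCH3) but the carbonyl is bonded to O, not to an NX3 nitrogen.
So the answer is (B).

B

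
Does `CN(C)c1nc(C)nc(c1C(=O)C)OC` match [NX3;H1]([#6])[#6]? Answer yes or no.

No

The pattern [NX3;H1]([#6])[#6] describes a trivalent nitrogen with one H, bonded to two carbons — a secondary amine.
The closest candidate here is a dimethylamino group (-N(CH3)2), but the nitrogen has H0, not H1. No other fragment satisfies the full query, so there is no match.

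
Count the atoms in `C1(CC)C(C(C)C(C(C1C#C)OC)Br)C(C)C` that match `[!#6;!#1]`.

2

The query [!#6;!#1] means: not carbon and not hydrogen — any heteroatom.
Check the 17 heavy atoms by environment: 15× C → no; 1× O → match; 1× Br → match.
Summing the matching environments: 1 + 1 = 2 matching atoms.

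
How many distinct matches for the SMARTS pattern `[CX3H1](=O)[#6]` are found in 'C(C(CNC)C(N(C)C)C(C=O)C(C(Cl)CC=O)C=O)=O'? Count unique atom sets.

4

[CX3H1](=O)[#6] is the SMARTS for an aldehyde: an sp2 carbon with one H, double-bonded to O and single-bonded to carbon.
The molecule carries 4 separate instances of an aldehyde (-CHO) meeting every constraint; each maps to a distinct set of atoms, giving 4 matches.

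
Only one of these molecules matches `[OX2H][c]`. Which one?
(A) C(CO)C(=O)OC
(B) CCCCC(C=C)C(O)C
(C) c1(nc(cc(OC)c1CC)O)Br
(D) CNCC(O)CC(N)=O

[OX2H][c] describes a hydroxyl oxygen attached to an aromatic carbon (a phenol).
(A) has a hydroxyl group (-OH) but the -OH is on an aliphatic carbon, not an aromatic c.
(B) has a hydroxyl group (-OH) but the -OH is on an aliphatic carbon, not an aromatic c.
(C) contains a hydroxyl group (-OH), which satisfies every atom and bond constraint.
(D) has a hydroxyl group (-OH) but the -OH is on an aliphatic carbon, not an aromatic c.
So the answer is (C).

C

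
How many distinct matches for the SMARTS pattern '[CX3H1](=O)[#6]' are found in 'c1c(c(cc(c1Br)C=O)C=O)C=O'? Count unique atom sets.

3

[CX3H1](=O)[#6] is the SMARTS for an aldehyde: an sp2 carbon with one H, double-bonded to O and single-bonded to carbon.
The molecule carries 3 separate instances of an aldehyde (-CHO) meeting every constraint; each maps to a distinct set of atoms, giving 3 matches.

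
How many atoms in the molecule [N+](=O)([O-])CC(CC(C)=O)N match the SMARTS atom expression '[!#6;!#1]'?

5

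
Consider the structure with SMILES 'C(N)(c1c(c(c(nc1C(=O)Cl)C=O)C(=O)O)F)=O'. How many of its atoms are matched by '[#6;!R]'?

Check the 18 heavy atoms by environment: 1× n (aromatic, in 6-ring) → no; 5× c (aromatic, in 6-ring) → no; 4× C (acyclic) → match; 5× O (acyclic) → no; 1× N (acyclic) → no; 1× Cl (acyclic) → no; 1× F (acyclic) → no.
That gives 4 matching atoms.

4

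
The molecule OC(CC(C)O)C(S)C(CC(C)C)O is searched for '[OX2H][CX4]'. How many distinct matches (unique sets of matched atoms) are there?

[OX2H][CX4] is the SMARTS for an aliphatic alcohol: a hydroxyl oxygen bound to an sp3 (X4) carbon.
The molecule carries 3 separate instances of a hydroxyl group (-OH) meeting every constraint; each maps to a distinct set of atoms, giving 3 matches.

3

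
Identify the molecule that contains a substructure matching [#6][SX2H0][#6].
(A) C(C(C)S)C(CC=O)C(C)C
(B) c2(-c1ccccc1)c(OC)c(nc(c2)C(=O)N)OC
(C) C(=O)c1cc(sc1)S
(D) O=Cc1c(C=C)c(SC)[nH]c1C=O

D

[#6][SX2H0][#6] describes an aliphatic sulfur bridging two carbons with no H on the sulfur (a thioether).
(A) has a thiol (-SH) but the sulfur has H1, not H0 bridging two carbons.
(B) has a methoxy ether (-OCH3) but the bridging atom is O, not S.
(C) has a thiol (-SH) but the sulfur has H1, not H0 bridging two carbons.
(D) contains a methylthio ether (-SCH3), which satisfies every atom and bond constraint.
So the answer is (D).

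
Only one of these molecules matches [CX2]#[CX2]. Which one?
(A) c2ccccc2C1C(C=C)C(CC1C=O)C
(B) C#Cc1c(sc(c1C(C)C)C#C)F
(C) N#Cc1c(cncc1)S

[CX2]#[CX2] describes a carbon-carbon triple bond (an alkyne).
(A) has a vinyl group (-CH=CH2) but the C=C is a double bond; both carbons are CX3, not CX2.
(B) contains an ethynyl group (-C#CH), which satisfies every atom and bond constraint.
(C) has a nitrile (-C#N) but the triple bond is C#N, not C#C.
So the answer is (B).

B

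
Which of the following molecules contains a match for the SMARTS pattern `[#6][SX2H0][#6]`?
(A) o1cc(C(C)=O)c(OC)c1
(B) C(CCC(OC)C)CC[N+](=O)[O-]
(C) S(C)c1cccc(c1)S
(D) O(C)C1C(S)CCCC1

C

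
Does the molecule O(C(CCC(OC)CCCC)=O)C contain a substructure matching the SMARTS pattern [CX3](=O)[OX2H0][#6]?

Yes

The pattern [CX3](=O)[OX2H0][#6] describes a carbonyl carbon bonded to an oxygen that is itself bonded to carbon (no H on that O) — an ester.
The molecule carries a methyl-ester group (-C(=O)OCH3), whose atoms satisfy every constraint of the query, so the pattern matches.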